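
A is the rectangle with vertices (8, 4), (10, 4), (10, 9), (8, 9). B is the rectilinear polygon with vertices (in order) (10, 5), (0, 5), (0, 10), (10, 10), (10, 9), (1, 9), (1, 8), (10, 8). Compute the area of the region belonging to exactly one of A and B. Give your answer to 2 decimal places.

39.00

|A| = 10, |B| = 41, |A∩B| = 6.
|A △ B| = |A| + |B| − 2·|A∩B| = 10 + 41 − 12 = 39.00.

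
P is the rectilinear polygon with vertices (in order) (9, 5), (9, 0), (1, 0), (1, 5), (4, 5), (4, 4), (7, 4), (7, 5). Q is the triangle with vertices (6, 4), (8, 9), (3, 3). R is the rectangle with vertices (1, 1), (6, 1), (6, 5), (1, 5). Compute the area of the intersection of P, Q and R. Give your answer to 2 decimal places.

The intersection is the polygon with vertices (6,4), (3,3), (4,4.2), (4,4).
By the shoelace formula its area is 1.10.

1.10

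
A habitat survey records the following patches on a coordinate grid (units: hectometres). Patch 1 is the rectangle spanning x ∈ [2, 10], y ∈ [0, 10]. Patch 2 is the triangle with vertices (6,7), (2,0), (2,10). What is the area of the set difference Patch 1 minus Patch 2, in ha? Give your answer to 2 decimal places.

60.00

|Patch 1| = 80, |Patch 1∩Patch 2| = 20.
|Patch 1 ∖ Patch 2| = |Patch 1| − |Patch 1∩Patch 2| = 80 − 20 = 60.00.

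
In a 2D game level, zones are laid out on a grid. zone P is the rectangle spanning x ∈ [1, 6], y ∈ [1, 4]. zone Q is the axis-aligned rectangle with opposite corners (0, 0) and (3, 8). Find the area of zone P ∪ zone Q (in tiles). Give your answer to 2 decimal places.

By inclusion–exclusion:
Individual areas: |zone P| = 15, |zone Q| = 24.
|zone P∩zone Q|: x∈[1,3], y∈[1,4] → 2·3 = 6.
|zone P ∪ zone Q| = 39 − 6 = 33.00.

33.00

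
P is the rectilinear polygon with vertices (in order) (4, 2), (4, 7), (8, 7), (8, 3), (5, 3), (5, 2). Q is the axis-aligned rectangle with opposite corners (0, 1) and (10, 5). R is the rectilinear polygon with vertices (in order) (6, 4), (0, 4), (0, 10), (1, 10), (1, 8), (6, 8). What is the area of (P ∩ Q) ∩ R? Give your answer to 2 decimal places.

The region (P ∩ Q) ∩ R is the polygon with vertices (6,5), (6,4), (4,4), (4,5).
By the shoelace formula its area is 2.00.

2.00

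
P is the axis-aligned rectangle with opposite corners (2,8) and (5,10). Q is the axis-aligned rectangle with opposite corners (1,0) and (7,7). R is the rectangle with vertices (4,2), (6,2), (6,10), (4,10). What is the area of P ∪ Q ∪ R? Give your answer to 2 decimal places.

52.00

By inclusion–exclusion:
Individual areas: |P| = 6, |Q| = 42, |R| = 16.
|P∩Q| = 0 (no overlap).
|P∩R|: x∈[4,5], y∈[8,10] → 1·2 = 2.
|Q∩R|: x∈[4,6], y∈[2,7] → 2·5 = 10.
|P∩Q∩R| = 0.
|P ∪ Q ∪ R| = 64 − 12 + 0 = 52.00.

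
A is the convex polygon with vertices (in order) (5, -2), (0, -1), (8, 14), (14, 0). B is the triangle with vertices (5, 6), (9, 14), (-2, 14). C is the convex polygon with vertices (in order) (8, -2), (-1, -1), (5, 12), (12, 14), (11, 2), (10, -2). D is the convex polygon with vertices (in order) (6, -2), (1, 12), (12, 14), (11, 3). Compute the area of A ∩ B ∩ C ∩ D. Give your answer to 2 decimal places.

The intersection is the polygon with vertices (5,6), (4.213,6.899), (7.281,12.652), (8.436,12.982), (8.461,12.923).
By the shoelace formula its area is 7.30.

7.30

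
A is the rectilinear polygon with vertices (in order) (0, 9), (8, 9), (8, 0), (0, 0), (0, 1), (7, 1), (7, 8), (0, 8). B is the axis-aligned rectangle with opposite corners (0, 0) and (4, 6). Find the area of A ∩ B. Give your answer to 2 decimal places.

The intersection is the polygon with vertices (0,0), (0,1), (4,1), (4,0).
By the shoelace formula its area is 4.00.

4.00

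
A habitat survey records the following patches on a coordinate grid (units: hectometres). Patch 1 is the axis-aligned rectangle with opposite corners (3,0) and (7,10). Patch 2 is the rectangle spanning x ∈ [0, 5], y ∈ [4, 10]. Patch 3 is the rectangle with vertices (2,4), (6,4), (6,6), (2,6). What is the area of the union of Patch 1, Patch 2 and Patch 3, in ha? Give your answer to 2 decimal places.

58.00

By inclusion–exclusion:
Individual areas: |Patch 1| = 40, |Patch 2| = 30, |Patch 3| = 8.
|Patch 1∩Patch 2|: x∈[3,5], y∈[4,10] → 2·6 = 12.
|Patch 1∩Patch 3|: x∈[3,6], y∈[4,6] → 3·2 = 6.
|Patch 2∩Patch 3|: x∈[2,5], y∈[4,6] → 3·2 = 6.
|Patch 1∩Patch 2∩Patch 3| = 4.
|Patch 1 ∪ Patch 2 ∪ Patch 3| = 78 − 24 + 4 = 58.00.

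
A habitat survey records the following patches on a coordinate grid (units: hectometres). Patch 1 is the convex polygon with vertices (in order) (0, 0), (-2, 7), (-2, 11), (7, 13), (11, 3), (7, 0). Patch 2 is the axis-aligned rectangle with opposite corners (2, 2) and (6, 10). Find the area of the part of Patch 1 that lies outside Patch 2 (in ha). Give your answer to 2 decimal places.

|Patch 1| = 127, |Patch 1∩Patch 2| = 32.
|Patch 1 ∖ Patch 2| = |Patch 1| − |Patch 1∩Patch 2| = 127 − 32 = 95.00.

95.00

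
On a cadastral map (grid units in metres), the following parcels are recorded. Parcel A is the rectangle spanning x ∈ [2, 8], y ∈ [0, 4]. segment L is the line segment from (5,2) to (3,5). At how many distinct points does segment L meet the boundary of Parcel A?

The segment meets the boundary at (3.667,4).

1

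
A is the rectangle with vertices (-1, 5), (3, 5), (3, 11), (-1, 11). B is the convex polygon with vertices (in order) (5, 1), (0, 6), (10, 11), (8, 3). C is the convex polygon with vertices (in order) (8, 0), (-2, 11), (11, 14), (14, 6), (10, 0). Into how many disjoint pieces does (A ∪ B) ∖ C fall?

1

(A ∪ B) ∖ C is a single connected region.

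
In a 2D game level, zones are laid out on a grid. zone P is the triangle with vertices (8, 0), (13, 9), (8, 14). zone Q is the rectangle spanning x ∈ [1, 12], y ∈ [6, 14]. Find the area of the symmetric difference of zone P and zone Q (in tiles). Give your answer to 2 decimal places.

75.80

|zone P| = 35, |zone Q| = 88, |zone P∩zone Q| = 23.6.
|zone P △ zone Q| = |zone P| + |zone Q| − 2·|zone P∩zone Q| = 35 + 88 − 47.2 = 75.80.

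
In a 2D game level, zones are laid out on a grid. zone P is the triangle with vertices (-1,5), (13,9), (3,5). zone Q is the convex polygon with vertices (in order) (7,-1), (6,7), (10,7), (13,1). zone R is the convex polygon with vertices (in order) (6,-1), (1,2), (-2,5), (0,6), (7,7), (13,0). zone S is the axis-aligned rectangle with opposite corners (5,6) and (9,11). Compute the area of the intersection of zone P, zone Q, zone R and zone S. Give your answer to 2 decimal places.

The intersection is the polygon with vertices (7,7), (7.255,6.702), (6.095,6.238), (6.018,6.86).
By the shoelace formula its area is 0.54.

0.54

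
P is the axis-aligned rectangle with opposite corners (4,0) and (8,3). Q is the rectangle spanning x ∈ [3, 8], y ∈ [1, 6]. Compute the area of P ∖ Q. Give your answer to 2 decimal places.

|P∩Q|: x∈[4,8], y∈[1,3] → 4·2 = 8.
|P| = 12.
|P ∖ Q| = |P| − |P∩Q| = 12 − 8 = 4.00.

4.00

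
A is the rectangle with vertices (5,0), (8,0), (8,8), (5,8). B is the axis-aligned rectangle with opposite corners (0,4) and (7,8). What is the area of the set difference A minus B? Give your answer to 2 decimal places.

16.00

|A∩B|: x∈[5,7], y∈[4,8] → 2·4 = 8.
|A| = 24.
|A ∖ B| = |A| − |A∩B| = 24 − 8 = 16.00.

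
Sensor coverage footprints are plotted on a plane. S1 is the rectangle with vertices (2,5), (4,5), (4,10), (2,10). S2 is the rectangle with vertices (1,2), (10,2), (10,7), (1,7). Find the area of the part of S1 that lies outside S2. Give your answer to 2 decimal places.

6.00

|S1∩S2|: x∈[2,4], y∈[5,7] → 2·2 = 4.
|S1| = 10.
|S1 ∖ S2| = |S1| − |S1∩S2| = 10 − 4 = 6.00.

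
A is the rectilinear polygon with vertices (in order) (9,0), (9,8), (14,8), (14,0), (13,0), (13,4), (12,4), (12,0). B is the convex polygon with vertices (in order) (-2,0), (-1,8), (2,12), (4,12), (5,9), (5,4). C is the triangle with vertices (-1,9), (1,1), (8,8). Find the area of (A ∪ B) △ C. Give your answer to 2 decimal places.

|A ∪ B| = 90.5.
|(A ∪ B) ∩ C| = 29.0966.
|(A ∪ B) △ C| = 90.5 + 35 − 58.1931 = 67.31.

67.31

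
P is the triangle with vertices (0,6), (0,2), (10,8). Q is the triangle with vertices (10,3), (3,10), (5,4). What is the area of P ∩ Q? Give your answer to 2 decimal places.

3.66

The intersection is the polygon with vertices (4.722,4.833), (4.062,6.812), (5.833,7.167), (6.875,6.125).
By the shoelace formula its area is 3.66.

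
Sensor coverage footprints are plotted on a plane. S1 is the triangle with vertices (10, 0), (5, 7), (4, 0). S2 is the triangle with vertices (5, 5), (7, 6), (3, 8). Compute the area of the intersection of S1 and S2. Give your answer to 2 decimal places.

1.29

The intersection is the polygon with vertices (6.053,5.526), (5,5), (4.765,5.353), (5,7).
By the shoelace formula its area is 1.29.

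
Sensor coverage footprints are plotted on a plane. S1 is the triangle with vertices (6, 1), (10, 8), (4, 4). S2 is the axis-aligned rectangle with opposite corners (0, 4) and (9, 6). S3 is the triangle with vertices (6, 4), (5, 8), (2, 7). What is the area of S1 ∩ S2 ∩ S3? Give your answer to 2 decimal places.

0.44

The intersection is the polygon with vertices (5.714,5.143), (6,4), (5.059,4.706).
By the shoelace formula its area is 0.44.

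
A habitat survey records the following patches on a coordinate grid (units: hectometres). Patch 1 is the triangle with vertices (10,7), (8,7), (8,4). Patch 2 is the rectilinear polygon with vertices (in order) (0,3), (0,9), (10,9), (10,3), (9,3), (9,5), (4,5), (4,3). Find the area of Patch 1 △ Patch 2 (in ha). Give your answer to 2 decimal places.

|Patch 1| = 3, |Patch 2| = 50, |Patch 1∩Patch 2| = 2.6667.
|Patch 1 △ Patch 2| = |Patch 1| + |Patch 2| − 2·|Patch 1∩Patch 2| = 3 + 50 − 5.3333 = 47.67.

47.67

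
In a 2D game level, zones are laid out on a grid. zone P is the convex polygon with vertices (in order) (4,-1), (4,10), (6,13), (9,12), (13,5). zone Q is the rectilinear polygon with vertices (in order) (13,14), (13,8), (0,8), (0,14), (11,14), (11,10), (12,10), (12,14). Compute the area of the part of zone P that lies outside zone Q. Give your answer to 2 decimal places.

|zone P| = 76.5, |zone P∩zone Q| = 25.0714.
|zone P ∖ zone Q| = |zone P| − |zone P∩zone Q| = 76.5 − 25.0714 = 51.43.

51.43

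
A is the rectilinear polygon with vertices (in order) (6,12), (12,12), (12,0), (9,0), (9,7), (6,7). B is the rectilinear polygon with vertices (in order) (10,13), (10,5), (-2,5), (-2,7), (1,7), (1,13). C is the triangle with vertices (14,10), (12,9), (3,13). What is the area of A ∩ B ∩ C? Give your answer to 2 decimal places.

3.37

The intersection is the polygon with vertices (10,9.889), (6,11.667), (6,12), (6.667,12), (10,11.091).
By the shoelace formula its area is 3.37.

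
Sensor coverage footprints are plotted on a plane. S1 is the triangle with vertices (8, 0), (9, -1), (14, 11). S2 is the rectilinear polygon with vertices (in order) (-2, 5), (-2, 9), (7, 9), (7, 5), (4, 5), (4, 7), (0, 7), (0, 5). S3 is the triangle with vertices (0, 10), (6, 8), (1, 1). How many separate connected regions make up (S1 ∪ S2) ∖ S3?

(S1 ∪ S2) ∖ S3 splits into 3 disjoint pieces (area 8.5, area 8.4444, area 8.7).

3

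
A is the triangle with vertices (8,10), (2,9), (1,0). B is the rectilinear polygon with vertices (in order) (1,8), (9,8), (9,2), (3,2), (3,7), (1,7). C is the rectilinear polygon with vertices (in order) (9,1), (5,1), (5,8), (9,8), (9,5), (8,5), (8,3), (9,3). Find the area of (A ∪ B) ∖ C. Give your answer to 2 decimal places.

32.08

|A ∪ B| = 54.0762.
|(A ∪ B) ∩ C| = 22.
|(A ∪ B) ∖ C| = 54.0762 − 22 = 32.08.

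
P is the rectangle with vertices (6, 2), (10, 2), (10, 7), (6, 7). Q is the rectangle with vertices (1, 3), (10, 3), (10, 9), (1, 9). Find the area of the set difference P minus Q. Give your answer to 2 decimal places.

|P∩Q|: x∈[6,10], y∈[3,7] → 4·4 = 16.
|P| = 20.
|P ∖ Q| = |P| − |P∩Q| = 20 − 16 = 4.00.

4.00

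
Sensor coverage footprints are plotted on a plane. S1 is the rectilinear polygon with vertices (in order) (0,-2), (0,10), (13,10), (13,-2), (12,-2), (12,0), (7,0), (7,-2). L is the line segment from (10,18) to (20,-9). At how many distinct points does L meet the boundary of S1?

The segment meets the boundary at (13,9.9), (12.963,10).

2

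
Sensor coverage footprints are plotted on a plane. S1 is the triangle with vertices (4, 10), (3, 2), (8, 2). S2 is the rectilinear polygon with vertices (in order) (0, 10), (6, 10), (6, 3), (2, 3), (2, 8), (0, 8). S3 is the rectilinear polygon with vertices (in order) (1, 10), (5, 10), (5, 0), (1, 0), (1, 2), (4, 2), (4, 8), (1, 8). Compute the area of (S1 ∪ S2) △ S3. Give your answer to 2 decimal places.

32.94

|S1 ∪ S2| = 38.9375.
|(S1 ∪ S2) ∩ S3| = 14.
|(S1 ∪ S2) △ S3| = 38.9375 + 22 − 28 = 32.94.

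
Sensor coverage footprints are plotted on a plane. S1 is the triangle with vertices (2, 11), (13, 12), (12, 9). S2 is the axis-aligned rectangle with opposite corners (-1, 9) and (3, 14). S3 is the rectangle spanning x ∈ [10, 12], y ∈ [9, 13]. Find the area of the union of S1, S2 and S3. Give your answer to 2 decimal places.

38.62

By inclusion–exclusion:
Individual areas: |S1| = 16, |S2| = 20, |S3| = 8.
|S1∩S2| = 0.1455.
|S1∩S3| = 5.2364.
|S2∩S3| = 0 (no overlap).
|S1∩S2∩S3| = 0.
|S1 ∪ S2 ∪ S3| = 44 − 5.3818 + 0 = 38.62.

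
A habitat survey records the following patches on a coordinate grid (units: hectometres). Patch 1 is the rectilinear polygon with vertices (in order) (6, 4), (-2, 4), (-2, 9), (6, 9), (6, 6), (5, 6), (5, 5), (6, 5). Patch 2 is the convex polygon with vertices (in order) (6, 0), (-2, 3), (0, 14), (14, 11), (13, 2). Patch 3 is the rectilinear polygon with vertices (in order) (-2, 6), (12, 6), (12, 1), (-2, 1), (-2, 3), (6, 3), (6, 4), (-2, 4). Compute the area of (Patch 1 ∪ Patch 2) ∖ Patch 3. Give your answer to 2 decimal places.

113.91

|Patch 1 ∪ Patch 2| = 169.6818.
|(Patch 1 ∪ Patch 2) ∩ Patch 3| = 55.7738.
|(Patch 1 ∪ Patch 2) ∖ Patch 3| = 169.6818 − 55.7738 = 113.91.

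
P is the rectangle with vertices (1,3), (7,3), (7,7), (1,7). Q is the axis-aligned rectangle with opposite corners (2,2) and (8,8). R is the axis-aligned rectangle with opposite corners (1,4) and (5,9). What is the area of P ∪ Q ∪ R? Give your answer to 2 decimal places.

45.00

By inclusion–exclusion:
Individual areas: |P| = 24, |Q| = 36, |R| = 20.
|P∩Q|: x∈[2,7], y∈[3,7] → 5·4 = 20.
|P∩R|: x∈[1,5], y∈[4,7] → 4·3 = 12.
|Q∩R|: x∈[2,5], y∈[4,8] → 3·4 = 12.
|P∩Q∩R| = 9.
|P ∪ Q ∪ R| = 80 − 44 + 9 = 45.00.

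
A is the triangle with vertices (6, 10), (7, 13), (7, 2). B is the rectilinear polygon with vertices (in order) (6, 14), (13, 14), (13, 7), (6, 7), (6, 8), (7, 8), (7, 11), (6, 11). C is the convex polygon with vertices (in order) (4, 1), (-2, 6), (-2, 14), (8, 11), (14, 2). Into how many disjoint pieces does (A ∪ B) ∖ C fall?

1

(A ∪ B) ∖ C is a single connected region.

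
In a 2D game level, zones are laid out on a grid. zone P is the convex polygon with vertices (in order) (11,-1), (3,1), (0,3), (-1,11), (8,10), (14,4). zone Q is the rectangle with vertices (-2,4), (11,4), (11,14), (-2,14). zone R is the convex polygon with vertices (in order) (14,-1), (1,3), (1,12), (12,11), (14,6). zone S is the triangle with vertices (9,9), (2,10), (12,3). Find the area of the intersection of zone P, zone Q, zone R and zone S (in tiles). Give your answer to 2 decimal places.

18.79

The intersection is the polygon with vertices (11,4), (10.571,4), (2,10), (9,9), (11,5).
By the shoelace formula its area is 18.79.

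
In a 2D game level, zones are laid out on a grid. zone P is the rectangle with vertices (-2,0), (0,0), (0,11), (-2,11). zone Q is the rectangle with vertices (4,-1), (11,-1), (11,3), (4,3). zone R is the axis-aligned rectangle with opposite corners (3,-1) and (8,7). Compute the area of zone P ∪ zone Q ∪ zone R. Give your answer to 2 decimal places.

By inclusion–exclusion:
Individual areas: |zone P| = 22, |zone Q| = 28, |zone R| = 40.
|zone P∩zone Q| = 0 (no overlap).
|zone P∩zone R| = 0 (no overlap).
|zone Q∩zone R|: x∈[4,8], y∈[-1,3] → 4·4 = 16.
|zone P∩zone Q∩zone R| = 0.
|zone P ∪ zone Q ∪ zone R| = 90 − 16 + 0 = 74.00.

74.00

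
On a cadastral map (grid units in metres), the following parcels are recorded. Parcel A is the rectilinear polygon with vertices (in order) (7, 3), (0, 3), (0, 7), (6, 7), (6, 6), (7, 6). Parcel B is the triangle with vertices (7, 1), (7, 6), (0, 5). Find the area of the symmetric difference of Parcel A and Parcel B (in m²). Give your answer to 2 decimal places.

16.50

|Parcel A| = 27, |Parcel B| = 17.5, |Parcel A∩Parcel B| = 14.
|Parcel A △ Parcel B| = |Parcel A| + |Parcel B| − 2·|Parcel A∩Parcel B| = 27 + 17.5 − 28 = 16.50.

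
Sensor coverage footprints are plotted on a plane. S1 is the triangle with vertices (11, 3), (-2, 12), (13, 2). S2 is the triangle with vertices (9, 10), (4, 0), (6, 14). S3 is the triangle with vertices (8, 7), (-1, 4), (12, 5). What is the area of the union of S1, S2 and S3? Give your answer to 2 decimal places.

By inclusion–exclusion:
Individual areas: |S1| = 2.5, |S2| = 25, |S3| = 15.
|S1∩S2| = 0.3947.
|S1∩S3| = 0.5941.
|S2∩S3| = 3.615.
|S1∩S2∩S3| = 0.1605.
|S1 ∪ S2 ∪ S3| = 42.5 − 4.6038 + 0.1605 = 38.06.

38.06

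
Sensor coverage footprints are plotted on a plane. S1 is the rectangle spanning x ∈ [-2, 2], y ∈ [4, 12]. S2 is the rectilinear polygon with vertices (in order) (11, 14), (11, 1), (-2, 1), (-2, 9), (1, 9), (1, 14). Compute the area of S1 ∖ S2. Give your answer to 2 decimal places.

|S1| = 32, |S1∩S2| = 23.
|S1 ∖ S2| = |S1| − |S1∩S2| = 32 − 23 = 9.00.

9.00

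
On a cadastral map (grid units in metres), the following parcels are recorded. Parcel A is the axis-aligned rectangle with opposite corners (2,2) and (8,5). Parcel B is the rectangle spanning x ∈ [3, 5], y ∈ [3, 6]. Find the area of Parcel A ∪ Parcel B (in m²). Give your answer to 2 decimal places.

By inclusion–exclusion:
Individual areas: |Parcel A| = 18, |Parcel B| = 6.
|Parcel A∩Parcel B|: x∈[3,5], y∈[3,5] → 2·2 = 4.
|Parcel A ∪ Parcel B| = 24 − 4 = 20.00.

20.00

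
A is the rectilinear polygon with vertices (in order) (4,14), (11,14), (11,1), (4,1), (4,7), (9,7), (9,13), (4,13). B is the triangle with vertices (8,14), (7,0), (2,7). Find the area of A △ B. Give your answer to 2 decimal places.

|A| = 61, |B| = 38.5, |A∩B| = 16.45.
|A △ B| = |A| + |B| − 2·|A∩B| = 61 + 38.5 − 32.9 = 66.60.

66.60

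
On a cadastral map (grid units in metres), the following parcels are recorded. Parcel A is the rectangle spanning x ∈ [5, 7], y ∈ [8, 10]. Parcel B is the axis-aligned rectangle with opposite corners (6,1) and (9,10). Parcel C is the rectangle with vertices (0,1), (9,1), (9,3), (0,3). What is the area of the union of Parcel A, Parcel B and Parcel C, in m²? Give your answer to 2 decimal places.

By inclusion–exclusion:
Individual areas: |Parcel A| = 4, |Parcel B| = 27, |Parcel C| = 18.
|Parcel A∩Parcel B|: x∈[6,7], y∈[8,10] → 1·2 = 2.
|Parcel A∩Parcel C| = 0 (no overlap).
|Parcel B∩Parcel C|: x∈[6,9], y∈[1,3] → 3·2 = 6.
|Parcel A∩Parcel B∩Parcel C| = 0.
|Parcel A ∪ Parcel B ∪ Parcel C| = 49 − 8 + 0 = 41.00.

41.00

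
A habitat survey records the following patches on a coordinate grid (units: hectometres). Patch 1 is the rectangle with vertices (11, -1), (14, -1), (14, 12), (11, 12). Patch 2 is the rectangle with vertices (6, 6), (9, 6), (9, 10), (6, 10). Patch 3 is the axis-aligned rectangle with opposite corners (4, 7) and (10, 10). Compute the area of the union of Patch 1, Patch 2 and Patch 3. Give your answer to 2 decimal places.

60.00

By inclusion–exclusion:
Individual areas: |Patch 1| = 39, |Patch 2| = 12, |Patch 3| = 18.
|Patch 1∩Patch 2| = 0 (no overlap).
|Patch 1∩Patch 3| = 0 (no overlap).
|Patch 2∩Patch 3|: x∈[6,9], y∈[7,10] → 3·3 = 9.
|Patch 1∩Patch 2∩Patch 3| = 0.
|Patch 1 ∪ Patch 2 ∪ Patch 3| = 69 − 9 + 0 = 60.00.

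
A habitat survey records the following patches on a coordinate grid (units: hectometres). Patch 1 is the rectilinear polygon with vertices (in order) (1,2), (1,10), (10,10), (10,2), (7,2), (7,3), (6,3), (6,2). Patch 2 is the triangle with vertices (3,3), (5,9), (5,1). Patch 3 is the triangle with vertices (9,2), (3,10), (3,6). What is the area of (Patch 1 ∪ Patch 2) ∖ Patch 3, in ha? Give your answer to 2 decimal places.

|Patch 1 ∪ Patch 2| = 71.5.
|(Patch 1 ∪ Patch 2) ∩ Patch 3| = 12.
|(Patch 1 ∪ Patch 2) ∖ Patch 3| = 71.5 − 12 = 59.50.

59.50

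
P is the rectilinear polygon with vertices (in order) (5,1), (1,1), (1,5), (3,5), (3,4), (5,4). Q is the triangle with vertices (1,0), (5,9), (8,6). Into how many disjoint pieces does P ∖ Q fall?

2

P ∖ Q splits into 2 disjoint pieces (area 3.4405, area 5.2778).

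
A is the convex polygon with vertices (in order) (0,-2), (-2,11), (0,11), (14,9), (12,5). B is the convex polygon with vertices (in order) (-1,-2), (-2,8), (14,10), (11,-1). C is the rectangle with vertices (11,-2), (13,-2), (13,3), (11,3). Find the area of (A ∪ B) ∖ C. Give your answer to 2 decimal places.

162.68

|A ∪ B| = 164.8636.
|(A ∪ B) ∩ C| = 2.1818.
|(A ∪ B) ∖ C| = 164.8636 − 2.1818 = 162.68.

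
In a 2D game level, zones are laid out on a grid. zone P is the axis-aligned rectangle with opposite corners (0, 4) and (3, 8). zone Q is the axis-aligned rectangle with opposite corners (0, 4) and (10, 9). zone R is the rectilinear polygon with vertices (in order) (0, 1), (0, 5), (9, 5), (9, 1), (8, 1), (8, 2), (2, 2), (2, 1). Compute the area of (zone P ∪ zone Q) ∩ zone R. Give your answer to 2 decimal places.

9.00

The region (zone P ∪ zone Q) ∩ zone R is the polygon with vertices (3,4), (0,4), (0,5), (9,5), (9,4).
By the shoelace formula its area is 9.00.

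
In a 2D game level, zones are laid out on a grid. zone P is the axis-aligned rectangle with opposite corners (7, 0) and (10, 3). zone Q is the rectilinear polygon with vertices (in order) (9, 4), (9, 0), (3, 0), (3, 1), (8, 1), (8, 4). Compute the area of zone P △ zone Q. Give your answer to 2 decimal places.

10.00

|zone P| = 9, |zone Q| = 9, |zone P∩zone Q| = 4.
|zone P △ zone Q| = |zone P| + |zone Q| − 2·|zone P∩zone Q| = 9 + 9 − 8 = 10.00.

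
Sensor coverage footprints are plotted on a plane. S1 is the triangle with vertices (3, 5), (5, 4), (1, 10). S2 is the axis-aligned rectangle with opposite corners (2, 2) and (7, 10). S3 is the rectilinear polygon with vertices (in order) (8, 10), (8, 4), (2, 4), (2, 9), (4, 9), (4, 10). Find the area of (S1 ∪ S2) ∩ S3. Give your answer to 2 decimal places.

28.00

The region (S1 ∪ S2) ∩ S3 is the polygon with vertices (2,9), (4,9), (4,10), (7,10), (7,4), (2,4), (2,7.5), (2,8.5).
By the shoelace formula its area is 28.00.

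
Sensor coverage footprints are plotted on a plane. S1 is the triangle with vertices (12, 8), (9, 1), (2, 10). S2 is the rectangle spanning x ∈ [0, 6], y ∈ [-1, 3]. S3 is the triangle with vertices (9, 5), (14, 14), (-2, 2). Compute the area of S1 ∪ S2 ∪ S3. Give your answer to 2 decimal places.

85.93

By inclusion–exclusion:
Individual areas: |S1| = 38, |S2| = 24, |S3| = 42.
|S1∩S2| = 0.
|S1∩S3| = 17.6891.
|S2∩S3| = 0.3788.
|S1∩S2∩S3| = 0.
|S1 ∪ S2 ∪ S3| = 104 − 18.0679 + 0 = 85.93.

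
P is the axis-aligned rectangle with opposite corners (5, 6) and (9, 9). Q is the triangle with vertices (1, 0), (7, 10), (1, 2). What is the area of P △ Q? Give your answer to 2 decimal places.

16.82

|P| = 12, |Q| = 6, |P∩Q| = 0.5917.
|P △ Q| = |P| + |Q| − 2·|P∩Q| = 12 + 6 − 1.1833 = 16.82.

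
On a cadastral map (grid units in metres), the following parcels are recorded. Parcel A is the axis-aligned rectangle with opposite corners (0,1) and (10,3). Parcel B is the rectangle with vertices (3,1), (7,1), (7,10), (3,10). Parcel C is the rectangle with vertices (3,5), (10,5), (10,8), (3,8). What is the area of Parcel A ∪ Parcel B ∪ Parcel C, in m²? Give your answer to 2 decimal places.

57.00

By inclusion–exclusion:
Individual areas: |Parcel A| = 20, |Parcel B| = 36, |Parcel C| = 21.
|Parcel A∩Parcel B|: x∈[3,7], y∈[1,3] → 4·2 = 8.
|Parcel A∩Parcel C| = 0 (no overlap).
|Parcel B∩Parcel C|: x∈[3,7], y∈[5,8] → 4·3 = 12.
|Parcel A∩Parcel B∩Parcel C| = 0.
|Parcel A ∪ Parcel B ∪ Parcel C| = 77 − 20 + 0 = 57.00.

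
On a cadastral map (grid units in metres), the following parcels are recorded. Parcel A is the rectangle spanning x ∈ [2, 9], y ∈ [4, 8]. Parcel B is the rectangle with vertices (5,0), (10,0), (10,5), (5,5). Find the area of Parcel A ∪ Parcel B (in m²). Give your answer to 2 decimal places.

By inclusion–exclusion:
Individual areas: |Parcel A| = 28, |Parcel B| = 25.
|Parcel A∩Parcel B|: x∈[5,9], y∈[4,5] → 4·1 = 4.
|Parcel A ∪ Parcel B| = 53 − 4 = 49.00.

49.00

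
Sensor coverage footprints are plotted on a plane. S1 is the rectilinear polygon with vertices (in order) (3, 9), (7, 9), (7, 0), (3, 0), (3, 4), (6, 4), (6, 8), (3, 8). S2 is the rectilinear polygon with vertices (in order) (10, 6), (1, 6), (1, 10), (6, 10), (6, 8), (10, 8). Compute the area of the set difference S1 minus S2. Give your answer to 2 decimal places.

|S1| = 24, |S1∩S2| = 5.
|S1 ∖ S2| = |S1| − |S1∩S2| = 24 − 5 = 19.00.

19.00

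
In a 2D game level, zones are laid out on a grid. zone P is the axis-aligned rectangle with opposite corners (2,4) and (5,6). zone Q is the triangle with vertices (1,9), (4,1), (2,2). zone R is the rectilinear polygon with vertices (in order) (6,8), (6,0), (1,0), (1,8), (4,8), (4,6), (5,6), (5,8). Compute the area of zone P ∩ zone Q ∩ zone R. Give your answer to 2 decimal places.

1.00

The intersection is the polygon with vertices (2,6), (2.125,6), (2.875,4), (2,4).
By the shoelace formula its area is 1.00.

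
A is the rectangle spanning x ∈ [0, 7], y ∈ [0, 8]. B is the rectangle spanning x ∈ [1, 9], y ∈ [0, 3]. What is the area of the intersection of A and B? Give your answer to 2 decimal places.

18.00

|A∩B|: x∈[1,7], y∈[0,3] → 6·3 = 18.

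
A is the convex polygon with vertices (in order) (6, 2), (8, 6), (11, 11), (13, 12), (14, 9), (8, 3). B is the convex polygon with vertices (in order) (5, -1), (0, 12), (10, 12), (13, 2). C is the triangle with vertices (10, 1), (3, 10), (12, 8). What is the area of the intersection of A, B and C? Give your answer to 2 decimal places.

11.57

The intersection is the polygon with vertices (9.529,8.549), (11.143,8.191), (11.61,6.634), (11.6,6.6), (8.25,3.25), (7.261,4.522), (8,6).
By the shoelace formula its area is 11.57.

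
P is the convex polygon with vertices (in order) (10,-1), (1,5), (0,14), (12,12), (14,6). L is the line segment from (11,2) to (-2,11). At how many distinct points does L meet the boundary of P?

The segment meets the boundary at (0.528,9.25).

1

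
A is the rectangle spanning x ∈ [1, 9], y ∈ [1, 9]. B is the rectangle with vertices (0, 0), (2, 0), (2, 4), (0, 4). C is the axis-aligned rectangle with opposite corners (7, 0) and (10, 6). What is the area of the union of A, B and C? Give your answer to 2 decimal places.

By inclusion–exclusion:
Individual areas: |A| = 64, |B| = 8, |C| = 18.
|A∩B|: x∈[1,2], y∈[1,4] → 1·3 = 3.
|A∩C|: x∈[7,9], y∈[1,6] → 2·5 = 10.
|B∩C| = 0 (no overlap).
|A∩B∩C| = 0.
|A ∪ B ∪ C| = 90 − 13 + 0 = 77.00.

77.00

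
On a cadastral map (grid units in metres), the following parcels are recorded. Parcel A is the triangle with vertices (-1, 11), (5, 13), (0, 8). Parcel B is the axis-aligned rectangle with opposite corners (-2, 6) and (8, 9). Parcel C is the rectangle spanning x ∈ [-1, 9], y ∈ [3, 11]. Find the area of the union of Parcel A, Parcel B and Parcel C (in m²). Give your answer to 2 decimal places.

By inclusion–exclusion:
Individual areas: |Parcel A| = 10, |Parcel B| = 30, |Parcel C| = 80.
|Parcel A∩Parcel B| = 0.6667.
|Parcel A∩Parcel C| = 6.
|Parcel B∩Parcel C|: x∈[-1,8], y∈[6,9] → 9·3 = 27.
|Parcel A∩Parcel B∩Parcel C| = 0.6667.
|Parcel A ∪ Parcel B ∪ Parcel C| = 120 − 33.6667 + 0.6667 = 87.00.

87.00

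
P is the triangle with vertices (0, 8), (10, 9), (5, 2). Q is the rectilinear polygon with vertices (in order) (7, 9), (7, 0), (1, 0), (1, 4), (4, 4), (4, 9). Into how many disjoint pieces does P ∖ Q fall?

P ∖ Q splits into 2 disjoint pieces (area 10.1333, area 5.85).

2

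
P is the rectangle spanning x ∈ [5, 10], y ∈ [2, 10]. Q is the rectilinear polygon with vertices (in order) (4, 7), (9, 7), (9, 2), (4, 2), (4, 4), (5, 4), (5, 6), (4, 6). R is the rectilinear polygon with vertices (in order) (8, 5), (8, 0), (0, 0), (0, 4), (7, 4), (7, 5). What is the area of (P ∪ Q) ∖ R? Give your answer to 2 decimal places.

34.00

|P ∪ Q| = 43.
|(P ∪ Q) ∩ R| = 9.
|(P ∪ Q) ∖ R| = 43 − 9 = 34.00.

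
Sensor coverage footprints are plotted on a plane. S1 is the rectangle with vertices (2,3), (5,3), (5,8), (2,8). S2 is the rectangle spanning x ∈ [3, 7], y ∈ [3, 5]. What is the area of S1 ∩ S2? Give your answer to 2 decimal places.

4.00

|S1∩S2|: x∈[3,5], y∈[3,5] → 2·2 = 4.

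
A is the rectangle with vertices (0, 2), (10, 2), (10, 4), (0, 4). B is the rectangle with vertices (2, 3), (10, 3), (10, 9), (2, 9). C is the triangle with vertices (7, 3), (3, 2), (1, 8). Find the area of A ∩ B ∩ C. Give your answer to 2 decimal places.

3.90

The intersection is the polygon with vertices (2.667,3), (2.333,4), (5.8,4), (7,3).
By the shoelace formula its area is 3.90.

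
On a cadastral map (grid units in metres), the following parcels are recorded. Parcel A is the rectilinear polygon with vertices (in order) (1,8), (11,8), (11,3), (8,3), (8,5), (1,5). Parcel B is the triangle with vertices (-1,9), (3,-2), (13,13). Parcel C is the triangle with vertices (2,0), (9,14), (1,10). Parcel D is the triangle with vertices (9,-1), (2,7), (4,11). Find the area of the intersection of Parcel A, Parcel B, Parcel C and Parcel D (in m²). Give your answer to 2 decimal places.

7.44

The intersection is the polygon with vertices (5.25,8), (5.591,7.182), (4.5,5), (3.75,5), (2,7), (2.5,8).
By the shoelace formula its area is 7.44.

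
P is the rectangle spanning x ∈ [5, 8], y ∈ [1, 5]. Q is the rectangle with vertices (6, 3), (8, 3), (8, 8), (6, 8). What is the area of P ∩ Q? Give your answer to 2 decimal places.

|P∩Q|: x∈[6,8], y∈[3,5] → 2·2 = 4.

4.00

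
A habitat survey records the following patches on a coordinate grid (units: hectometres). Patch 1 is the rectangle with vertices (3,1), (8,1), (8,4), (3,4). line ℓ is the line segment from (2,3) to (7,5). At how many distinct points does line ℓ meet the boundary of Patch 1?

2

The segment meets the boundary at (4.5,4), (3,3.4).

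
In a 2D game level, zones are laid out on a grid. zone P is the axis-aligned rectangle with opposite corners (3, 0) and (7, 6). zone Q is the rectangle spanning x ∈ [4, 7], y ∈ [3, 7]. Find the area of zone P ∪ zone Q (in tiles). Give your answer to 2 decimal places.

By inclusion–exclusion:
Individual areas: |zone P| = 24, |zone Q| = 12.
|zone P∩zone Q|: x∈[4,7], y∈[3,6] → 3·3 = 9.
|zone P ∪ zone Q| = 36 − 9 = 27.00.

27.00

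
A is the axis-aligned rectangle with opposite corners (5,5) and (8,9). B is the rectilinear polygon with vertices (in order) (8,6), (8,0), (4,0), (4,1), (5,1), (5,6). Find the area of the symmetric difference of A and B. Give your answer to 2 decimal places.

25.00

|A| = 12, |B| = 19, |A∩B| = 3.
|A △ B| = |A| + |B| − 2·|A∩B| = 12 + 19 − 6 = 25.00.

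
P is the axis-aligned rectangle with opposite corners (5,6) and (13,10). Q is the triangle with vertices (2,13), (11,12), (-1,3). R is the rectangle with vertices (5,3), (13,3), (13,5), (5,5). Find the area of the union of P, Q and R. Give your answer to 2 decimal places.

By inclusion–exclusion:
Individual areas: |P| = 32, |Q| = 46.5, |R| = 16.
|P∩Q| = 4.1667.
|P∩R| = 0 (no overlap).
|Q∩R| = 0.
|P∩Q∩R| = 0.
|P ∪ Q ∪ R| = 94.5 − 4.1667 + 0 = 90.33.

90.33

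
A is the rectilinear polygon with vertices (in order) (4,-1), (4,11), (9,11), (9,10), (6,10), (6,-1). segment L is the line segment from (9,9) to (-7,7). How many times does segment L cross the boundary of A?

2

The segment meets the boundary at (4,8.375), (6,8.625).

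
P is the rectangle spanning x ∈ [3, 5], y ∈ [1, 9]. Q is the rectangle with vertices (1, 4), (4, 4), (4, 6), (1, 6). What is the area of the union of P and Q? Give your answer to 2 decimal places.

20.00

By inclusion–exclusion:
Individual areas: |P| = 16, |Q| = 6.
|P∩Q|: x∈[3,4], y∈[4,6] → 1·2 = 2.
|P ∪ Q| = 22 − 2 = 20.00.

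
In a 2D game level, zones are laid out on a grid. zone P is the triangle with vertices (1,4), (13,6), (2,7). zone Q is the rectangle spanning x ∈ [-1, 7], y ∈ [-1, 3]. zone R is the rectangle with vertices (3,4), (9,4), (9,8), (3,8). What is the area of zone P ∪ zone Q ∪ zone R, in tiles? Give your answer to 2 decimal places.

By inclusion–exclusion:
Individual areas: |zone P| = 17, |zone Q| = 32, |zone R| = 24.
|zone P∩zone Q| = 0.
|zone P∩zone R| = 10.8182.
|zone Q∩zone R| = 0 (no overlap).
|zone P∩zone Q∩zone R| = 0.
|zone P ∪ zone Q ∪ zone R| = 73 − 10.8182 + 0 = 62.18.

62.18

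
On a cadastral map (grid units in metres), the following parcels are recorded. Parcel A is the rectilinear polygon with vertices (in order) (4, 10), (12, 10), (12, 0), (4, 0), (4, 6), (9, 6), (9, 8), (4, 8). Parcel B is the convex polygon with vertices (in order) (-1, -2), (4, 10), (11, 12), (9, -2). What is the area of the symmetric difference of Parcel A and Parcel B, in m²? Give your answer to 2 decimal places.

77.00

|Parcel A| = 70, |Parcel B| = 107, |Parcel A∩Parcel B| = 50.
|Parcel A △ Parcel B| = |Parcel A| + |Parcel B| − 2·|Parcel A∩Parcel B| = 70 + 107 − 100 = 77.00.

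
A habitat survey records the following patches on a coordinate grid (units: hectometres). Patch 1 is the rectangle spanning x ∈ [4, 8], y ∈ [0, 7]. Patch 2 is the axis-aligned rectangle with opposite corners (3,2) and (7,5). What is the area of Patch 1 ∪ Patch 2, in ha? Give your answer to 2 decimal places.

By inclusion–exclusion:
Individual areas: |Patch 1| = 28, |Patch 2| = 12.
|Patch 1∩Patch 2|: x∈[4,7], y∈[2,5] → 3·3 = 9.
|Patch 1 ∪ Patch 2| = 40 − 9 = 31.00.

31.00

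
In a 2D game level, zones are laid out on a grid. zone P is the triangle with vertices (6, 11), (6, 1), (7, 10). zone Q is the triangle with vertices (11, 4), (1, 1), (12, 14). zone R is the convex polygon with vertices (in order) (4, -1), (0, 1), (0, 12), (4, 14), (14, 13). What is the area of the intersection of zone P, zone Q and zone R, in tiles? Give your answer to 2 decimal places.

2.10

The intersection is the polygon with vertices (6.756,7.802), (6.172,2.552), (6,2.5), (6,6.909).
By the shoelace formula its area is 2.10.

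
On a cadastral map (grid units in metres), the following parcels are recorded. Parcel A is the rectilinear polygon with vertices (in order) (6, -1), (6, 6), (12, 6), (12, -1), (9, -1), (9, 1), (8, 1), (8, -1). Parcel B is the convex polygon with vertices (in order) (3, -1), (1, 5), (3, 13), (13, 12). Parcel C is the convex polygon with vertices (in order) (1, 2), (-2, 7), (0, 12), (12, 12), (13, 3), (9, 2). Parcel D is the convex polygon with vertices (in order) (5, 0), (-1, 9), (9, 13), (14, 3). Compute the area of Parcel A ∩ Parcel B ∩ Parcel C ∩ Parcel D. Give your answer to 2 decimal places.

3.70

The intersection is the polygon with vertices (6,2.9), (6,6), (8.385,6).
By the shoelace formula its area is 3.70.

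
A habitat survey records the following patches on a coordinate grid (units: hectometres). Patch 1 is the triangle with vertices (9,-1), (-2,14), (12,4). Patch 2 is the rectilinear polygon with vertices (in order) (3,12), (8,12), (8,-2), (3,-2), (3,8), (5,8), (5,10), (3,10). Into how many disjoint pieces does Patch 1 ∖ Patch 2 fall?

2

Patch 1 ∖ Patch 2 splits into 2 disjoint pieces (area 17.5325, area 11.4169).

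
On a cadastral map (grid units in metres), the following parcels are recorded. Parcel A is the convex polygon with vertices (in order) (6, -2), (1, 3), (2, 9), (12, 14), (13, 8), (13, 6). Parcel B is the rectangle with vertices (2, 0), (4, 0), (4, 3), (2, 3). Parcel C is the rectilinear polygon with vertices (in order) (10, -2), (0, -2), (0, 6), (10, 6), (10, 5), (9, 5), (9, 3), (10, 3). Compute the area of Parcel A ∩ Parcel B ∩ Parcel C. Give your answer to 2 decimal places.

4.00

The intersection is the polygon with vertices (2,3), (4,3), (4,0), (2,2).
By the shoelace formula its area is 4.00.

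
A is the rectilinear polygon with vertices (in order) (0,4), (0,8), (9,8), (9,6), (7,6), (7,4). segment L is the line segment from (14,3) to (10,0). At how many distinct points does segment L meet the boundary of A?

0

The segment lies entirely outside A and never meets its boundary.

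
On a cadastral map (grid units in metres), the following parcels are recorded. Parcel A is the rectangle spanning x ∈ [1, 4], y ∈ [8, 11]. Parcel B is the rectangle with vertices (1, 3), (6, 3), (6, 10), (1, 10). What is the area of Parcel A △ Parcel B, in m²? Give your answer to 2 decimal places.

32.00

|Parcel A∩Parcel B|: x∈[1,4], y∈[8,10] → 3·2 = 6.
|Parcel A △ Parcel B| = |Parcel A| + |Parcel B| − 2·|Parcel A∩Parcel B| = 9 + 35 − 12 = 32.00.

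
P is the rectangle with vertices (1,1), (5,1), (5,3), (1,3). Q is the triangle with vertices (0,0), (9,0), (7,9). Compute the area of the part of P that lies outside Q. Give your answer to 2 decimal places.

1.14

|P| = 8, |P∩Q| = 6.8571.
|P ∖ Q| = |P| − |P∩Q| = 8 − 6.8571 = 1.14.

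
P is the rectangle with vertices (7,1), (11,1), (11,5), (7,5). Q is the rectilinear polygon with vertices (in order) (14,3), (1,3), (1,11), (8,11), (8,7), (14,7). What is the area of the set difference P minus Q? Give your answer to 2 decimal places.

|P| = 16, |P∩Q| = 8.
|P ∖ Q| = |P| − |P∩Q| = 16 − 8 = 8.00.

8.00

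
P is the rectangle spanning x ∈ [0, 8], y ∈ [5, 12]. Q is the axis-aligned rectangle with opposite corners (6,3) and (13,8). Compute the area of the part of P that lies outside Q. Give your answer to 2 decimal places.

|P∩Q|: x∈[6,8], y∈[5,8] → 2·3 = 6.
|P| = 56.
|P ∖ Q| = |P| − |P∩Q| = 56 − 6 = 50.00.

50.00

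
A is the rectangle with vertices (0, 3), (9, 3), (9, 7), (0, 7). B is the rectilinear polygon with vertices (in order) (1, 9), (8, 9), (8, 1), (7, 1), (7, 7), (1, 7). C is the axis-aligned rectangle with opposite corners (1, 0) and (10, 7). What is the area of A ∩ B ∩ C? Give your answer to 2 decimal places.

4.00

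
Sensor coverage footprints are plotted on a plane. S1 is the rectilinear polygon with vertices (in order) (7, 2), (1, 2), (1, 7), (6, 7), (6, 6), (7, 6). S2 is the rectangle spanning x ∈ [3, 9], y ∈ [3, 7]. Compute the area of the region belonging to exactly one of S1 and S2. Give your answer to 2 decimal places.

|S1| = 29, |S2| = 24, |S1∩S2| = 15.
|S1 △ S2| = |S1| + |S2| − 2·|S1∩S2| = 29 + 24 − 30 = 23.00.

23.00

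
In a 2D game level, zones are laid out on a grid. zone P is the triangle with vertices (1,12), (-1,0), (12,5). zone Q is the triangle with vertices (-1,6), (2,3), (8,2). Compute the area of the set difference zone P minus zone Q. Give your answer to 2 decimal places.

66.37

|zone P| = 73, |zone P∩zone Q| = 6.6292.
|zone P ∖ zone Q| = |zone P| − |zone P∩zone Q| = 73 − 6.6292 = 66.37.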